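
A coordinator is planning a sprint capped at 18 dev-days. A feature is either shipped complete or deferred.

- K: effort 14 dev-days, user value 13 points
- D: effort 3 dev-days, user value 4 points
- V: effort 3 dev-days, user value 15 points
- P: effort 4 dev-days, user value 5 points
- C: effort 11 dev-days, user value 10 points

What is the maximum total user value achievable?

Allowing fractional choices, the relaxed optimum would be about 31.4, but features are indivisible.
D + V + C: effort 3 + 3 + 11 = 17 ≤ 18, user value 4 + 15 + 10 = 29.
V + P + C: effort 3 + 4 + 11 = 18 ≤ 18, user value 15 + 5 + 10 = 30.
Best is V, P, and C with total user value 30.

30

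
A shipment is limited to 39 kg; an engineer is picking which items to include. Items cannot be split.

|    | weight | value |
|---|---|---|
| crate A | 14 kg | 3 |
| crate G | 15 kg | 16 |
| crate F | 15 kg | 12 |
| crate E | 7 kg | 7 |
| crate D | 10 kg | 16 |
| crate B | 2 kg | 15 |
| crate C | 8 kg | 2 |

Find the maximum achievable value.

54

Treat it as a binary knapsack problem.
crate F + crate E + crate D + crate B: weight 15 + 7 + 10 + 2 = 34 ≤ 39, value 12 + 7 + 16 + 15 = 50.
crate G + crate E + crate D + crate B: weight 15 + 7 + 10 + 2 = 34 ≤ 39, value 16 + 7 + 16 + 15 = 54.
Best is crate G, crate E, crate D, and crate B with total value 54.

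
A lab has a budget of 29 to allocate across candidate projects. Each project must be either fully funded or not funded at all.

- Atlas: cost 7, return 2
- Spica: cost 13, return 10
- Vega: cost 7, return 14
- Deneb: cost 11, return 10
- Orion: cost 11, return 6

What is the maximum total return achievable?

Allowing fractional choices, the relaxed optimum would be about 32.5, but projects are indivisible.
Atlas + Vega + Deneb: cost 7 + 7 + 11 = 25 ≤ 29, return 2 + 14 + 10 = 26.
Vega + Deneb + Orion: cost 7 + 11 + 11 = 29 ≤ 29, return 14 + 10 + 6 = 30.
Best is Vega, Deneb, and Orion with total return 30.

30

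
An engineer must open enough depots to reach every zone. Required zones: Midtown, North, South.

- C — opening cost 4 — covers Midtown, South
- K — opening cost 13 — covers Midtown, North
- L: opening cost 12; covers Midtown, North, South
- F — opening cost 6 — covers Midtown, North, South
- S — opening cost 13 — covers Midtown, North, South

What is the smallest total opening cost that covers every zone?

6

The greedy cost-per-new-zone heuristic would pick C and F for 10, but a cheaper cover exists.
F alone covers Midtown, North, South — every zone.
Total opening cost: 6.
No cover costs less than 6.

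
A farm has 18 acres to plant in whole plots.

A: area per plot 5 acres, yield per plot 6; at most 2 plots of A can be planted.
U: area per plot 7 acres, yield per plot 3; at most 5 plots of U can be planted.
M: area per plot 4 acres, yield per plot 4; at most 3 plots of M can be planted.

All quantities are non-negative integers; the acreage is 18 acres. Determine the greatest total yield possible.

20

A has the best ratio (6/5); taking only A gives at most 2×6 = 12 (stopped by the supply cap of 2).
Mixing does better — 2×A and 2×M: area 18 ≤ 18, yield 2·6 + 2·4 = 20.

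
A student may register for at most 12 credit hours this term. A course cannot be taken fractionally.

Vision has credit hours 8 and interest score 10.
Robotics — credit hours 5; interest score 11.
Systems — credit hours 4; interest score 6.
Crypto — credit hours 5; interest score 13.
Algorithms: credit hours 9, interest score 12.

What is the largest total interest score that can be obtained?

Allowing fractional choices, the relaxed optimum would be about 27.0, but courses are indivisible.
Robotics + Systems: credit hours 5 + 4 = 9 ≤ 12, interest score 11 + 6 = 17.
Systems + Crypto: credit hours 4 + 5 = 9 ≤ 12, interest score 6 + 13 = 19.
Robotics + Crypto: credit hours 5 + 5 = 10 ≤ 12, interest score 11 + 13 = 24.
Best is Robotics and Crypto with total interest score 24.

24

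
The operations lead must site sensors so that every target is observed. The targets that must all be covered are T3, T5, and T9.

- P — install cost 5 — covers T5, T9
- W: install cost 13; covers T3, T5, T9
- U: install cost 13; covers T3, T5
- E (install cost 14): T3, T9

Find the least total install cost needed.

13

This is a weighted set-cover instance.
The greedy cost-per-new-target heuristic would pick P and W for 18, but a cheaper cover exists.
W alone covers T3, T5, T9 — every target.
Total install cost: 13.
No cover costs less than 13.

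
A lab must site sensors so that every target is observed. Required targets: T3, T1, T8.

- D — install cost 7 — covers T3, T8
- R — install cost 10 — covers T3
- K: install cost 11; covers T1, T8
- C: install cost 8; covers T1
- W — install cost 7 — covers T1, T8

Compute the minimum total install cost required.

14

Choose D and W: together they cover T3, T1, T8 — every target.
Total install cost: 7 + 7 = 14.
No cover costs less than 14.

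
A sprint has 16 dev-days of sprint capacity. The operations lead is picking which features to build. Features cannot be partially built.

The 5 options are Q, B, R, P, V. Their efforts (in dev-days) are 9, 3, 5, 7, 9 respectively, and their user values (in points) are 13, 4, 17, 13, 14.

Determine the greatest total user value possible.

Take B, R, and P: effort 3 + 5 + 7 = 15 ≤ 16, user value 4 + 17 + 13 = 34.
No other feasible combination does better.

34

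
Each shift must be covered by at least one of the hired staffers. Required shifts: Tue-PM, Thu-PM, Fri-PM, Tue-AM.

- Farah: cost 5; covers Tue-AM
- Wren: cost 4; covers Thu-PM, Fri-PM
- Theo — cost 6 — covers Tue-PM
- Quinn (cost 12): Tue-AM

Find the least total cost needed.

Choose Farah, Wren, and Theo: together they cover Tue-PM, Thu-PM, Fri-PM, Tue-AM — every shift.
Total cost: 5 + 4 + 6 = 15.
No cover costs less than 15.

15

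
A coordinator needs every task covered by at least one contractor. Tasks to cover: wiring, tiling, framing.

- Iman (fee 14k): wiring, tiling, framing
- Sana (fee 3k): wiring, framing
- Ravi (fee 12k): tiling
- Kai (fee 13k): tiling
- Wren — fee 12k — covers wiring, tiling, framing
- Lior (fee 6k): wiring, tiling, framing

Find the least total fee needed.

6

Lior alone covers wiring, tiling, framing — every task.
Total fee: 6.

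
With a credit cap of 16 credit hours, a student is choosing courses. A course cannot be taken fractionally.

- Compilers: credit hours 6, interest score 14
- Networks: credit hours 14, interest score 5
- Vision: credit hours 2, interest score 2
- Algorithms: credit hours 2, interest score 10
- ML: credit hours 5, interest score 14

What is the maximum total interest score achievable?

40

Take Compilers, Vision, Algorithms, and ML: credit hours 6 + 2 + 2 + 5 = 15 ≤ 16, interest score 14 + 2 + 10 + 14 = 40.
No other feasible combination does better.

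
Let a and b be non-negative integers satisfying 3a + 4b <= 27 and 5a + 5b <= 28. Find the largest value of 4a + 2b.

The continuous relaxation peaks at (5.6, 0) with value 22.40; rounding to a feasible lattice point costs some objective.
(a,b)=(5,0): 3·5+4·0=15≤27, 5·5+5·0=25≤28, objective 20.
(a,b)=(4,1): 3·4+4·1=16≤27, 5·4+5·1=25≤28, objective 18.
(a,b)=(4,0): 3·4+4·0=12≤27, 5·4+5·0=20≤28, objective 16.
The best lattice point is (5,0), giving 20.

20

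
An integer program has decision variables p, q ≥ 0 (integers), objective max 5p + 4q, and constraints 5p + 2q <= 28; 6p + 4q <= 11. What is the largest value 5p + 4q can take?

9

Relaxing integrality, the LP optimum is 11.00 at (p,q) = (0, 2.75), which is not an integer point.
(p,q)=(1,1): 5·1+2·1=7≤28, 6·1+4·1=10≤11, objective 9.
(p,q)=(0,2): 5·0+2·2=4≤28, 6·0+4·2=8≤11, objective 8.
(p,q)=(1,0): 5·1+2·0=5≤28, 6·1+4·0=6≤11, objective 5.
No feasible integer point exceeds 9.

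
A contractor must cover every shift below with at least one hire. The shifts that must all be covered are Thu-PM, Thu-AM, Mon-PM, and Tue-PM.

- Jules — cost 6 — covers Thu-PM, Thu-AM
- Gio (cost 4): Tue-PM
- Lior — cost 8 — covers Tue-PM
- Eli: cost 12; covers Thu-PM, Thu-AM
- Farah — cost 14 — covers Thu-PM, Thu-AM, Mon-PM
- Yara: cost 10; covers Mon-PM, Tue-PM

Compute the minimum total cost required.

The greedy cost-per-new-shift heuristic would pick Jules, Gio, and Yara for 20, but a cheaper cover exists.
Choose Jules and Yara: together they cover Thu-PM, Thu-AM, Mon-PM, Tue-PM — every shift.
Total cost: 6 + 10 = 16.
No cover costs less than 16.

16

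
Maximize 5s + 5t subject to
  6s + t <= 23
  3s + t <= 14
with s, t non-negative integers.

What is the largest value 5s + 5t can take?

70

(s,t)=(0,14): 6·0+1·14=14≤23, 3·0+1·14=14≤14, objective 70.
(s,t)=(0,13): 6·0+1·13=13≤23, 3·0+1·13=13≤14, objective 65.
No feasible integer point exceeds 70.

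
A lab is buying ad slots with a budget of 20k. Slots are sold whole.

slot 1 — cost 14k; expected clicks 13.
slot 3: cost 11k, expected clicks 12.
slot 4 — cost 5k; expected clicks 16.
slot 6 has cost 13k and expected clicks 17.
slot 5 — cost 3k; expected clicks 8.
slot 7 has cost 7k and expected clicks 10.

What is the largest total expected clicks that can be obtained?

Allowing fractional choices, the relaxed optimum would be about 40.5, but ad slots are indivisible.
slot 3 + slot 4 + slot 5: cost 11 + 5 + 3 = 19 ≤ 20, expected clicks 12 + 16 + 8 = 36.
slot 4 + slot 5 + slot 7: cost 5 + 3 + 7 = 15 ≤ 20, expected clicks 16 + 8 + 10 = 34.
Best is slot 3, slot 4, and slot 5 with total expected clicks 36.

36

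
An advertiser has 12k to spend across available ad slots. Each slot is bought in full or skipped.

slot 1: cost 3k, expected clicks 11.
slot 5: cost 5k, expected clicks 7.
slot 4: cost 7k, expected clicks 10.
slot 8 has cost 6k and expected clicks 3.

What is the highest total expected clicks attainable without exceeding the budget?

This is a 0-1 knapsack instance.
Allowing fractional choices, the relaxed optimum would be about 23.8, but ad slots are indivisible.
slot 1 + slot 4: cost 3 + 7 = 10 ≤ 12, expected clicks 11 + 10 = 21.
slot 1 + slot 5: cost 3 + 5 = 8 ≤ 12, expected clicks 11 + 7 = 18.
Best is slot 1 and slot 4 with total expected clicks 21.

21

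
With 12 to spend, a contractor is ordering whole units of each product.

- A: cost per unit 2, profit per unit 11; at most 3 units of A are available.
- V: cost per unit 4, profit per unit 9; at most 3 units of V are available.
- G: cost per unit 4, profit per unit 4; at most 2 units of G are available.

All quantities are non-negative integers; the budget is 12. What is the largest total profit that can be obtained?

42

This is a bounded integer knapsack.
A has the best ratio (11/2); taking only A gives at most 3×11 = 33 (stopped by the supply cap of 3).
Mixing does better — 3×A and 1×V: cost 10 ≤ 12, profit 3·11 + 1·9 = 42.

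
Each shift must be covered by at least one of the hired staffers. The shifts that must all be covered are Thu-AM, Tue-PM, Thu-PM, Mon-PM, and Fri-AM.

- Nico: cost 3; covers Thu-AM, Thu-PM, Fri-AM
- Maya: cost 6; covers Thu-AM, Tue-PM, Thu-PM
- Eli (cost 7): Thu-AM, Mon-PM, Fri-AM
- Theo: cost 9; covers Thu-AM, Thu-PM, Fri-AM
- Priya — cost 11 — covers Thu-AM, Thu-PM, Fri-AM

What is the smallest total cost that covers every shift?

13

The greedy cost-per-new-shift heuristic would pick Nico, Maya, and Eli for 16, but a cheaper cover exists.
Choose Maya and Eli: together they cover Thu-AM, Tue-PM, Thu-PM, Mon-PM, Fri-AM — every shift.
Total cost: 6 + 7 = 13.
No cover costs less than 13.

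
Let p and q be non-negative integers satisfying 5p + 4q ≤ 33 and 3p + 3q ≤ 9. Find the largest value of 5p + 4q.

(p,q)=(3,0): 5·3+4·0=15≤33, 3·3+3·0=9≤9, objective 15.
(p,q)=(2,1): 5·2+4·1=14≤33, 3·2+3·1=9≤9, objective 14.
The best lattice point is (3,0), giving 15.

15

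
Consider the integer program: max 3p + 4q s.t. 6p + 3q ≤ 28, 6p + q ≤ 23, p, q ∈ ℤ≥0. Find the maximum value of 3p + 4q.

36

(p,q)=(0,9): 6·0+3·9=27≤28, 6·0+1·9=9≤23, objective 36.
(p,q)=(0,8): 6·0+3·8=24≤28, 6·0+1·8=8≤23, objective 32.
Maximum is 36 at (p,q)=(0,9).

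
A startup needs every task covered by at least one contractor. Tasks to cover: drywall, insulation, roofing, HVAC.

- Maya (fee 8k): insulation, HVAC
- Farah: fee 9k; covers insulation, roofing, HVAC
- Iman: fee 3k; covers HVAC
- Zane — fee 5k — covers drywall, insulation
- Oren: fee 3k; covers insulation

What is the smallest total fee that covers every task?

The greedy cost-per-new-task heuristic would pick Zane, Iman, and Farah for 17, but a cheaper cover exists.
Choose Farah and Zane: together they cover drywall, insulation, roofing, HVAC — every task.
Total fee: 9 + 5 = 14.
No cover costs less than 14.

14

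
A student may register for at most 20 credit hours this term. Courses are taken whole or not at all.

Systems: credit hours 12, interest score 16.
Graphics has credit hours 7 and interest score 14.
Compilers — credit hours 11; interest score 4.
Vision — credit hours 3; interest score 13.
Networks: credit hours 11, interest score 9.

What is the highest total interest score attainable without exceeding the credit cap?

Treat it as a binary knapsack problem.
Systems + Vision: credit hours 12 + 3 = 15 ≤ 20, interest score 16 + 13 = 29.
Graphics + Vision: credit hours 7 + 3 = 10 ≤ 20, interest score 14 + 13 = 27.
Systems + Graphics: credit hours 12 + 7 = 19 ≤ 20, interest score 16 + 14 = 30.
Best is Systems and Graphics with total interest score 30.

30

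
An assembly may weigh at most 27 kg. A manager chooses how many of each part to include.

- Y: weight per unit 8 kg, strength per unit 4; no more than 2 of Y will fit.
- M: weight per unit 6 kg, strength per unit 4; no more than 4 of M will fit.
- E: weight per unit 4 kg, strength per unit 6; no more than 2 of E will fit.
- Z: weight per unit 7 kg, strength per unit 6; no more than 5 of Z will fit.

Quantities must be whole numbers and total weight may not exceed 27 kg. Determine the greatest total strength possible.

26

This is a bounded integer knapsack.
1×E and 3×Z: weight 25 ≤ 27, strength 1·6 + 3·6 = 24.
2×M, 2×E, and 1×Z: weight 27 ≤ 27, strength 2·4 + 2·6 + 1·6 = 26.
Best is 26.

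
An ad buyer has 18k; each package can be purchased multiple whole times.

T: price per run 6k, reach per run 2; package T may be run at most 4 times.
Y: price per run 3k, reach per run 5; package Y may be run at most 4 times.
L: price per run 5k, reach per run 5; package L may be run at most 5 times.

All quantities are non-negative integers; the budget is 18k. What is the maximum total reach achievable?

Take 4×Y and 1×L: price 17 ≤ 18, reach 4·5 + 1·5 = 25.
Y has the best ratio (5/3) and is taken to its limit of 4; remaining capacity is filled optimally with the others.

25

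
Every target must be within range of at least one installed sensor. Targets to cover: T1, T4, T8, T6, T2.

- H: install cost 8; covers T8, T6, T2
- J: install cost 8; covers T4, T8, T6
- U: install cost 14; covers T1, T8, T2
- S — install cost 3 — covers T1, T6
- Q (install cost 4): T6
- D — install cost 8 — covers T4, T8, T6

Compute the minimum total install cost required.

19

Choose H, J, and S: together they cover T1, T4, T8, T6, T2 — every target.
Total install cost: 8 + 8 + 3 = 19.
No cover costs less than 19.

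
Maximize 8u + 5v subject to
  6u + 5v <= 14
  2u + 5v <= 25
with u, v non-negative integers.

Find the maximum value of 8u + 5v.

(u,v)=(2,0): 6·2+5·0=12≤14, 2·2+5·0=4≤25, objective 16.
(u,v)=(1,1): 6·1+5·1=11≤14, 2·1+5·1=7≤25, objective 13.
(u,v)=(1,0): 6·1+5·0=6≤14, 2·1+5·0=2≤25, objective 8.
Maximum is 16 at (u,v)=(2,0).

16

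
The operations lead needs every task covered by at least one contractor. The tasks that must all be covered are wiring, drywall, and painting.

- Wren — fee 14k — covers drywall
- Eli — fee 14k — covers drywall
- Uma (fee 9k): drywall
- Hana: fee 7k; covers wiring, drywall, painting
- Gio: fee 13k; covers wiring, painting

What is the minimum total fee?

Hana alone covers wiring, drywall, painting — every task.
Total fee: 7.
No cover costs less than 7.

7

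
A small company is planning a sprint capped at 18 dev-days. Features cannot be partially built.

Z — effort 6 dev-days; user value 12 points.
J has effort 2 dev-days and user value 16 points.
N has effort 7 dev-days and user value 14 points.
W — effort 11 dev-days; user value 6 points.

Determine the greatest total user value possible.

42

Treat it as a binary knapsack problem.
Allowing fractional choices, the relaxed optimum would be about 43.6, but features are indivisible.
J + N: effort 2 + 7 = 9 ≤ 18, user value 16 + 14 = 30.
Z + J + N: effort 6 + 2 + 7 = 15 ≤ 18, user value 12 + 16 + 14 = 42.
Best is Z, J, and N with total user value 42.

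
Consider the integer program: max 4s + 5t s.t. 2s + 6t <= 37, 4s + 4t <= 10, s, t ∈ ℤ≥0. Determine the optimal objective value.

10

The continuous relaxation peaks at (0, 2.5) with value 12.50; rounding to a feasible lattice point costs some objective.
(s,t)=(0,2) is feasible, giving 10.
(s,t)=(1,1) is feasible, giving 9.
(s,t)=(0,1) is feasible, giving 5.
No feasible integer point exceeds 10.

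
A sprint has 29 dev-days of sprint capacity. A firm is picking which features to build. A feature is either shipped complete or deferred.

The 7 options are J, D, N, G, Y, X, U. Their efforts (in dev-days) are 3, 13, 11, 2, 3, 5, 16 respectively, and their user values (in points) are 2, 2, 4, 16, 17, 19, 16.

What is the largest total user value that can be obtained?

Treat it as a binary knapsack problem.
G + Y + X + U: effort 2 + 3 + 5 + 16 = 26 ≤ 29, user value 16 + 17 + 19 + 16 = 68.
J + N + G + Y + X: effort 3 + 11 + 2 + 3 + 5 = 24 ≤ 29, user value 2 + 4 + 16 + 17 + 19 = 58.
J + G + Y + X + U: effort 3 + 2 + 3 + 5 + 16 = 29 ≤ 29, user value 2 + 16 + 17 + 19 + 16 = 70.
Best is J, G, Y, X, and U with total user value 70.

70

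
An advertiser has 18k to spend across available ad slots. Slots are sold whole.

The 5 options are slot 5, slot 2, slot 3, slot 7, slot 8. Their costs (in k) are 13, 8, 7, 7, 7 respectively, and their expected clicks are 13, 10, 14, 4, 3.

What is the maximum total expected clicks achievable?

Take slot 2 and slot 3: cost 8 + 7 = 15 ≤ 18, expected clicks 10 + 14 = 24.
No other feasible combination does better.

24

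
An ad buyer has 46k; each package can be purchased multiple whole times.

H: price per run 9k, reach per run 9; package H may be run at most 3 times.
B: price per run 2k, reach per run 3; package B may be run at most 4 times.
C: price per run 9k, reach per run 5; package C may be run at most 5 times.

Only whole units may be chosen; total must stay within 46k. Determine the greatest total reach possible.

44

B has the best ratio (3/2); taking only B gives at most 4×3 = 12 (stopped by the supply cap of 4).
Mixing does better — 3×H, 4×B, and 1×C: price 44 ≤ 46, reach 3·9 + 4·3 + 1·5 = 44.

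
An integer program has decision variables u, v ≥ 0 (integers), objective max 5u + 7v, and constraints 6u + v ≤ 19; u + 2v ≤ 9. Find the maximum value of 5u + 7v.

33

Relaxing integrality, the LP optimum is 35.45 at (u,v) = (2.64, 3.18), which is not an integer point.
(u,v)=(1,4) is feasible, giving 33.
(u,v)=(2,3) is feasible, giving 31.
The best lattice point is (1,4), giving 33.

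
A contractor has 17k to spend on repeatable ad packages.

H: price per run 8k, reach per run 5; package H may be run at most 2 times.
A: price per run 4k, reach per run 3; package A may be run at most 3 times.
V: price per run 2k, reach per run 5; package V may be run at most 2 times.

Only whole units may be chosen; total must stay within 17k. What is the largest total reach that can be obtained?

19

1×H, 1×A, and 2×V: price 16 ≤ 17, reach 1·5 + 1·3 + 2·5 = 18.
3×A and 2×V: price 16 ≤ 17, reach 3·3 + 2·5 = 19.
Best is 19.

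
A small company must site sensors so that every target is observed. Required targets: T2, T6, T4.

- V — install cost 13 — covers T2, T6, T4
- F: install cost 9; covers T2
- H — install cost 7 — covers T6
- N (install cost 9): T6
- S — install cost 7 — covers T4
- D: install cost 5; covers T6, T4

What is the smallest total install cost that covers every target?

The greedy cost-per-new-target heuristic would pick D and F for 14, but a cheaper cover exists.
V alone covers T2, T6, T4 — every target.
Total install cost: 13.
No cover costs less than 13.

13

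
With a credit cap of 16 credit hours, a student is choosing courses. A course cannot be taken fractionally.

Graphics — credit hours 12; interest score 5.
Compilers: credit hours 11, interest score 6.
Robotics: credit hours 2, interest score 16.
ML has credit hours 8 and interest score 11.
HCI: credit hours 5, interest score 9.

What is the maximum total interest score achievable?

36

This is an integer program with binary decision variables.
Robotics + ML + HCI: credit hours 2 + 8 + 5 = 15 ≤ 16, interest score 16 + 11 + 9 = 36.
Robotics + ML: credit hours 2 + 8 = 10 ≤ 16, interest score 16 + 11 = 27.
Robotics + HCI: credit hours 2 + 5 = 7 ≤ 16, interest score 16 + 9 = 25.
Best is Robotics, ML, and HCI with total interest score 36.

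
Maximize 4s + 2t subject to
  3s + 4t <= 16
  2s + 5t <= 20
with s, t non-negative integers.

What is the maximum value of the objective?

20

The continuous relaxation peaks at (5.33, 0) with value 21.33; rounding to a feasible lattice point costs some objective.
(s,t)=(5,0): 3·5+4·0=15≤16, 2·5+5·0=10≤20, objective 20.
(s,t)=(4,1): 3·4+4·1=16≤16, 2·4+5·1=13≤20, objective 18.
(s,t)=(4,0): 3·4+4·0=12≤16, 2·4+5·0=8≤20, objective 16.
Maximum is 20 at (s,t)=(5,0).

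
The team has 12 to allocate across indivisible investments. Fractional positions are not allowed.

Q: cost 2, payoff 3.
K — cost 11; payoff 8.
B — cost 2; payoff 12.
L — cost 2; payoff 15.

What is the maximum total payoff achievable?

30

Allowing fractional choices, the relaxed optimum would be about 34.4, but investments are indivisible.
Q + B + L: cost 2 + 2 + 2 = 6 ≤ 12, payoff 3 + 12 + 15 = 30.
B + L: cost 2 + 2 = 4 ≤ 12, payoff 12 + 15 = 27.
Best is Q, B, and L with total payoff 30.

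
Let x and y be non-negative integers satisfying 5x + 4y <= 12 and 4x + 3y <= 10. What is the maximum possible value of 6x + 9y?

27

(x,y)=(0,3): 5·0+4·3=12≤12, 4·0+3·3=9≤10, objective 27.
(x,y)=(0,2): 5·0+4·2=8≤12, 4·0+3·2=6≤10, objective 18.
The best lattice point is (0,3), giving 27.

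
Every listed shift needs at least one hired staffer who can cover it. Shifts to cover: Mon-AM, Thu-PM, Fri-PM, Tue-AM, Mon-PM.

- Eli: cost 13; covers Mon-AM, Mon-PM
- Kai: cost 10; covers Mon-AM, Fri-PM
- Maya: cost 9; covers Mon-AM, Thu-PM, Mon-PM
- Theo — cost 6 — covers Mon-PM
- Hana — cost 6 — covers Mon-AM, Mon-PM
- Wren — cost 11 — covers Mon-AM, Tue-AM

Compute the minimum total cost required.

Choose Kai, Maya, and Wren: together they cover Mon-AM, Thu-PM, Fri-PM, Tue-AM, Mon-PM — every shift.
Total cost: 10 + 9 + 11 = 30.
No cover costs less than 30.

30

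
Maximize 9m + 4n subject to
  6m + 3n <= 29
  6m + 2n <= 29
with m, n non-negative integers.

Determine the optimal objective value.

40

Relaxing integrality, the LP optimum is 43.50 at (m,n) = (4.83, 0), which is not an integer point.
(m,n)=(4,1): 6·4+3·1=27≤29, 6·4+2·1=26≤29, objective 40.
(m,n)=(4,0): 6·4+3·0=24≤29, 6·4+2·0=24≤29, objective 36.
No feasible integer point exceeds 40.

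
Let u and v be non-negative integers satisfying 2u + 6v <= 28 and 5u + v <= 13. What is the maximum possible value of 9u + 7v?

The continuous relaxation peaks at (1.79, 4.07) with value 44.57; rounding to a feasible lattice point costs some objective.
(u,v)=(2,3) is feasible, giving 39.
(u,v)=(1,4) is feasible, giving 37.
(u,v)=(2,2) is feasible, giving 32.
The best lattice point is (2,3), giving 39.

39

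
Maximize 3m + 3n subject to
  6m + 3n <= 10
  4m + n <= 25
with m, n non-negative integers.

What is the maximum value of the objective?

9

(m,n)=(0,3) is feasible, giving 9.
(m,n)=(0,2) is feasible, giving 6.
The best lattice point is (0,3), giving 9.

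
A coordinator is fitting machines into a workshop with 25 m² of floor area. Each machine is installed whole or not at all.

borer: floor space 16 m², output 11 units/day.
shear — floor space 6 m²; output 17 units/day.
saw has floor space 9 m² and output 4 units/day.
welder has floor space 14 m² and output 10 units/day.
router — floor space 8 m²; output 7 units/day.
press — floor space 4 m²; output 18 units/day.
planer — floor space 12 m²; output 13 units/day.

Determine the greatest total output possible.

48

Take shear, press, and planer: floor space 6 + 4 + 12 = 22 ≤ 25, output 17 + 18 + 13 = 48.
No other feasible combination does better.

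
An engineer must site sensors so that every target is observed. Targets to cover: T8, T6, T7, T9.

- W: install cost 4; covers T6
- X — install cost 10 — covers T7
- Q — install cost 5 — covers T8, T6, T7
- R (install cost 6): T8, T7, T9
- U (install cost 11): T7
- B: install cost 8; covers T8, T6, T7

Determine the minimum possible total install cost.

The greedy cost-per-new-target heuristic would pick Q and R for 11, but a cheaper cover exists.
Choose W and R: together they cover T8, T6, T7, T9 — every target.
Total install cost: 4 + 6 = 10.
No cover costs less than 10.

10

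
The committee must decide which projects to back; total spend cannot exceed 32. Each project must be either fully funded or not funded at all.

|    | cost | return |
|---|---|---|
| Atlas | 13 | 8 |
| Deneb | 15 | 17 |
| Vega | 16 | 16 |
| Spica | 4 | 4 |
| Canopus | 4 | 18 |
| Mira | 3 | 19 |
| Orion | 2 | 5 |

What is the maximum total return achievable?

63

Take Deneb, Spica, Canopus, Mira, and Orion: cost 15 + 4 + 4 + 3 + 2 = 28 ≤ 32, return 17 + 4 + 18 + 19 + 5 = 63.
No other feasible combination does better.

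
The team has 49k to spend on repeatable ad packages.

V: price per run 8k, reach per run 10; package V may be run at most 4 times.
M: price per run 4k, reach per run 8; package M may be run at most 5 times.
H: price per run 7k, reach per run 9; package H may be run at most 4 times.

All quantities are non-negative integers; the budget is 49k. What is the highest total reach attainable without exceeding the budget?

Take 1×V, 5×M, and 3×H: price 49 ≤ 49, reach 1·10 + 5·8 + 3·9 = 77.
M has the best ratio (8/4) and is taken to its limit of 5; remaining capacity is filled optimally with the others.

77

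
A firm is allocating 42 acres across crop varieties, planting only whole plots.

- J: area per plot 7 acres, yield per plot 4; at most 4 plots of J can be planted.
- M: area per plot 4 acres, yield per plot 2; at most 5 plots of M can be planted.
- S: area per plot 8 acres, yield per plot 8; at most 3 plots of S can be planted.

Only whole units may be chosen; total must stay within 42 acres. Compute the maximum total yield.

34

2×J, 1×M, and 3×S: area 42 ≤ 42, yield 2·4 + 1·2 + 3·8 = 34.
4×M and 3×S: area 40 ≤ 42, yield 4·2 + 3·8 = 32.
Best is 34.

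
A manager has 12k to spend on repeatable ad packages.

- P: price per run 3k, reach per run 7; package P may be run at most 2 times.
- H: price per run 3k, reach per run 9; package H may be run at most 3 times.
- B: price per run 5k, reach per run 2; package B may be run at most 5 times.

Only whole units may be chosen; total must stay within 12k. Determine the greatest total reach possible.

34

2×P and 2×H: price 12 ≤ 12, reach 2·7 + 2·9 = 32.
1×P and 3×H: price 12 ≤ 12, reach 1·7 + 3·9 = 34.
Best is 34.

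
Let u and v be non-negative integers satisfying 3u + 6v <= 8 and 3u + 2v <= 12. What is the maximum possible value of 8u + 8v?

The continuous relaxation peaks at (2.67, 0) with value 21.33; rounding to a feasible lattice point costs some objective.
(u,v)=(2,0) is feasible, giving 16.
(u,v)=(1,0) is feasible, giving 8.
The best lattice point is (2,0), giving 16.

16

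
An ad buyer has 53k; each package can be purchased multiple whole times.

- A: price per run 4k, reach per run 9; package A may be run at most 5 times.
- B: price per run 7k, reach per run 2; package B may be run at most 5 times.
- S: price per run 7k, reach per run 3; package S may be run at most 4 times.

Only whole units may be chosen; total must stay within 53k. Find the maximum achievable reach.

A has the best ratio (9/4); taking only A gives at most 5×9 = 45 (stopped by the supply cap of 5).
Mixing does better — 5×A and 4×S: price 48 ≤ 53, reach 5·9 + 4·3 = 57.

57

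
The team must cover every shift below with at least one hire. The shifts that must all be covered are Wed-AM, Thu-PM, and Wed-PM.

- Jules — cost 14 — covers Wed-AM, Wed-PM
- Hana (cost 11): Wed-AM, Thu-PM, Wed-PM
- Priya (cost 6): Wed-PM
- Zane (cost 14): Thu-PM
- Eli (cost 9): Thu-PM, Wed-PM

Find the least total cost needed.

Hana alone covers Wed-AM, Thu-PM, Wed-PM — every shift.
Total cost: 11.

11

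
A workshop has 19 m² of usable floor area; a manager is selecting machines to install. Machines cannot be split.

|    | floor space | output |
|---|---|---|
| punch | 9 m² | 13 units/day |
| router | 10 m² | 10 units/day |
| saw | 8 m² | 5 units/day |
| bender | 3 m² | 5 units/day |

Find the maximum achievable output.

23

Take punch and router: floor space 9 + 10 = 19 ≤ 19, output 13 + 10 = 23.
No other feasible combination does better.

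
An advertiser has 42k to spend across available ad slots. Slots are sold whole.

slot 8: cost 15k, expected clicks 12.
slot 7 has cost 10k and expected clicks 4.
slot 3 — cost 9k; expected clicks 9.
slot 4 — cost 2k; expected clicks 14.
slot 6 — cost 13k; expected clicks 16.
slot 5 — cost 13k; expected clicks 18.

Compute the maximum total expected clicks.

57

This is a 0-1 knapsack instance.
slot 3 + slot 4 + slot 6 + slot 5: cost 9 + 2 + 13 + 13 = 37 ≤ 42, expected clicks 9 + 14 + 16 + 18 = 57.
slot 8 + slot 3 + slot 4 + slot 5: cost 15 + 9 + 2 + 13 = 39 ≤ 42, expected clicks 12 + 9 + 14 + 18 = 53.
Best is slot 3, slot 4, slot 6, and slot 5 with total expected clicks 57.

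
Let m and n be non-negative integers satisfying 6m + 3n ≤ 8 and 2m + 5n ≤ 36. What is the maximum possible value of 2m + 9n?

18

The continuous relaxation peaks at (0, 2.67) with value 24.00; rounding to a feasible lattice point costs some objective.
(m,n)=(0,2): 6·0+3·2=6≤8, 2·0+5·2=10≤36, objective 18.
(m,n)=(0,1): 6·0+3·1=3≤8, 2·0+5·1=5≤36, objective 9.
No feasible integer point exceeds 18.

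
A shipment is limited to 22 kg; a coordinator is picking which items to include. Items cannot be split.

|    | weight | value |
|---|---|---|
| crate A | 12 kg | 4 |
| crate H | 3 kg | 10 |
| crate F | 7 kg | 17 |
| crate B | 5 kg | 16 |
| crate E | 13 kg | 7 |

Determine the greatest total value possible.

crate H + crate B + crate E: weight 3 + 5 + 13 = 21 ≤ 22, value 10 + 16 + 7 = 33.
crate H + crate F + crate B: weight 3 + 7 + 5 = 15 ≤ 22, value 10 + 17 + 16 = 43.
crate F + crate B: weight 7 + 5 = 12 ≤ 22, value 17 + 16 = 33.
Best is crate H, crate F, and crate B with total value 43.

43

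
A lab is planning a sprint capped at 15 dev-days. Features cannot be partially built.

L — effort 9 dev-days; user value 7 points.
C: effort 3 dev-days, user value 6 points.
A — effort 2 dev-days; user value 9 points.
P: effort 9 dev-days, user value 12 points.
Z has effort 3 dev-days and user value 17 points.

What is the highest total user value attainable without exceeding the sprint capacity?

38

Take A, P, and Z: effort 2 + 9 + 3 = 14 ≤ 15, user value 9 + 12 + 17 = 38.
No other feasible combination does better.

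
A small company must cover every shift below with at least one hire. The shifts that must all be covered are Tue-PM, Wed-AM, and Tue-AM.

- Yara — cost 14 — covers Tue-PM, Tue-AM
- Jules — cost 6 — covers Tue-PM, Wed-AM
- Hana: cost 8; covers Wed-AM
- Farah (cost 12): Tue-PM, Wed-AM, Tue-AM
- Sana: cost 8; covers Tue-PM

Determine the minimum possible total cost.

The greedy cost-per-new-shift heuristic would pick Jules and Farah for 18, but a cheaper cover exists.
Farah alone covers Tue-PM, Wed-AM, Tue-AM — every shift.
Total cost: 12.
No cover costs less than 12.

12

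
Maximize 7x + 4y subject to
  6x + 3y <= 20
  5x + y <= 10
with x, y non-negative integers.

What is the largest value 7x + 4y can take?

(x,y)=(0,6): 6·0+3·6=18≤20, 5·0+1·6=6≤10, objective 24.
(x,y)=(0,5): 6·0+3·5=15≤20, 5·0+1·5=5≤10, objective 20.
The best lattice point is (0,6), giving 24.

24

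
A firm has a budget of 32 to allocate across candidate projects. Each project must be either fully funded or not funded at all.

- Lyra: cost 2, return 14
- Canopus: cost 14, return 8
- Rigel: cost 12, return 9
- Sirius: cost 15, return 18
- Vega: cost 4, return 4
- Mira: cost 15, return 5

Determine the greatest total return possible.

41

Allowing fractional choices, the relaxed optimum would be about 44.2, but projects are indivisible.
Lyra + Canopus + Sirius: cost 2 + 14 + 15 = 31 ≤ 32, return 14 + 8 + 18 = 40.
Lyra + Sirius + Mira: cost 2 + 15 + 15 = 32 ≤ 32, return 14 + 18 + 5 = 37.
Lyra + Rigel + Sirius: cost 2 + 12 + 15 = 29 ≤ 32, return 14 + 9 + 18 = 41.
Best is Lyra, Rigel, and Sirius with total return 41.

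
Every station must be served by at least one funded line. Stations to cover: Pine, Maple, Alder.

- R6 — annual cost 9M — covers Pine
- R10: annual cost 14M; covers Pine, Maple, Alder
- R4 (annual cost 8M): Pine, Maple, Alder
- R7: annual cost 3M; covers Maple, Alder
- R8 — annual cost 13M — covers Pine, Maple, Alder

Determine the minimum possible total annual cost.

The greedy cost-per-new-station heuristic would pick R7 and R4 for 11, but a cheaper cover exists.
R4 alone covers Pine, Maple, Alder — every station.
Total annual cost: 8.
No cover costs less than 8.

8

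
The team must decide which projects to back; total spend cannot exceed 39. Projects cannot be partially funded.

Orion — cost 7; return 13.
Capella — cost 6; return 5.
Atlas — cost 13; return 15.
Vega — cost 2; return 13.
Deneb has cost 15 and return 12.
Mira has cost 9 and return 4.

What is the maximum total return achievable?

Take Orion, Atlas, Vega, and Deneb: cost 7 + 13 + 2 + 15 = 37 ≤ 39, return 13 + 15 + 13 + 12 = 53.
No other feasible combination does better.

53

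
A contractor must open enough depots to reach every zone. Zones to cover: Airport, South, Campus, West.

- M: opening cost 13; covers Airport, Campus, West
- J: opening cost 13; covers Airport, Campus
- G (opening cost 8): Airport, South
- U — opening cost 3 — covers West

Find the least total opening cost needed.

This is an integer covering problem.
The greedy cost-per-new-zone heuristic would pick U, G, and M for 24, but a cheaper cover exists.
Choose M and G: together they cover Airport, South, Campus, West — every zone.
Total opening cost: 13 + 8 = 21.
No cover costs less than 21.

21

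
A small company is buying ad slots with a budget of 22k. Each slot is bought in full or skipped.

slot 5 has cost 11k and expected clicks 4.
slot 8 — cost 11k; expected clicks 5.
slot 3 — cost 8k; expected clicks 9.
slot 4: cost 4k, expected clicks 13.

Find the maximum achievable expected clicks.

22

Treat it as a binary knapsack problem.
Allowing fractional choices, the relaxed optimum would be about 26.5, but ad slots are indivisible.
slot 3 + slot 4: cost 8 + 4 = 12 ≤ 22, expected clicks 9 + 13 = 22.
slot 8 + slot 4: cost 11 + 4 = 15 ≤ 22, expected clicks 5 + 13 = 18.
slot 5 + slot 4: cost 11 + 4 = 15 ≤ 22, expected clicks 4 + 13 = 17.
Best is slot 3 and slot 4 with total expected clicks 22.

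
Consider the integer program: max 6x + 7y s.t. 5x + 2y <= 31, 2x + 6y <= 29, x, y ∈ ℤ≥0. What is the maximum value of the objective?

Relaxing integrality, the LP optimum is 51.88 at (x,y) = (4.92, 3.19), which is not an integer point.
(x,y)=(5,3): 5·5+2·3=31≤31, 2·5+6·3=28≤29, objective 51.
(x,y)=(4,3): 5·4+2·3=26≤31, 2·4+6·3=26≤29, objective 45.
(x,y)=(5,2): 5·5+2·2=29≤31, 2·5+6·2=22≤29, objective 44.
The best lattice point is (5,3), giving 51.

51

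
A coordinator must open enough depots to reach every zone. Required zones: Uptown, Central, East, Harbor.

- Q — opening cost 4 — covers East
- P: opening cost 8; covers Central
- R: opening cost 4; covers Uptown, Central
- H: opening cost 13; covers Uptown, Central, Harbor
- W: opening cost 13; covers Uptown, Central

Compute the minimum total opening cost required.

17

The greedy cost-per-new-zone heuristic would pick R, Q, and H for 21, but a cheaper cover exists.
Choose Q and H: together they cover Uptown, Central, East, Harbor — every zone.
Total opening cost: 4 + 13 = 17.
No cover costs less than 17.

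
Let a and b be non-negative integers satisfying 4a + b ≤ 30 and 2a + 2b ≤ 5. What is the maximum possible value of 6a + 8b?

16

(a,b)=(0,2) is feasible, giving 16.
(a,b)=(1,1) is feasible, giving 14.
Maximum is 16 at (a,b)=(0,2).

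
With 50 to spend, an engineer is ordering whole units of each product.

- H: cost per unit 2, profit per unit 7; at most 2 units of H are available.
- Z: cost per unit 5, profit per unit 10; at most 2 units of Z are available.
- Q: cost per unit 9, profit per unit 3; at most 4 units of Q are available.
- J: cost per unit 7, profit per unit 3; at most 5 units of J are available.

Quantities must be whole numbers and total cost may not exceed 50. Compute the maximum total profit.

H has the best ratio (7/2); taking only H gives at most 2×7 = 14 (stopped by the supply cap of 2).
Mixing does better — 2×H, 2×Z, and 5×J: cost 49 ≤ 50, profit 2·7 + 2·10 + 5·3 = 49.

49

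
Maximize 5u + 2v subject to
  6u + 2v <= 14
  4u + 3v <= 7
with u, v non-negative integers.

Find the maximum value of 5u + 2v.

(u,v)=(1,1) is feasible, giving 7.
(u,v)=(1,0) is feasible, giving 5.
No feasible integer point exceeds 7.

7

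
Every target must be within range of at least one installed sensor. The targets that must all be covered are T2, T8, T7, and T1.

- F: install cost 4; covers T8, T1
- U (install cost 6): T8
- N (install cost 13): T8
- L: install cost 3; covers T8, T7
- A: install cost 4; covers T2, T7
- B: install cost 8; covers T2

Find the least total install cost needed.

8

The greedy cost-per-new-target heuristic would pick L, F, and A for 11, but a cheaper cover exists.
Choose F and A: together they cover T2, T8, T7, T1 — every target.
Total install cost: 4 + 4 = 8.
No cover costs less than 8.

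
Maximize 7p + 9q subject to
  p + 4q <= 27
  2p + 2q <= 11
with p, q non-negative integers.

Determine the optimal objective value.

(p,q)=(0,5): 1·0+4·5=20≤27, 2·0+2·5=10≤11, objective 45.
(p,q)=(1,4): 1·1+4·4=17≤27, 2·1+2·4=10≤11, objective 43.
No feasible integer point exceeds 45.

45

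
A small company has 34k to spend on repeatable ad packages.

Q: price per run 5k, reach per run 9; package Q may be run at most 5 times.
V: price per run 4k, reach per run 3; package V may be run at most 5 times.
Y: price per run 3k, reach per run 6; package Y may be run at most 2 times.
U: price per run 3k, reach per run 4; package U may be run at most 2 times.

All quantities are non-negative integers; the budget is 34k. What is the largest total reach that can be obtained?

5×Q, 2×Y, and 1×U: price 34 ≤ 34, reach 5·9 + 2·6 + 1·4 = 61.
5×Q, 1×Y, and 2×U: price 34 ≤ 34, reach 5·9 + 1·6 + 2·4 = 59.
Best is 61.

61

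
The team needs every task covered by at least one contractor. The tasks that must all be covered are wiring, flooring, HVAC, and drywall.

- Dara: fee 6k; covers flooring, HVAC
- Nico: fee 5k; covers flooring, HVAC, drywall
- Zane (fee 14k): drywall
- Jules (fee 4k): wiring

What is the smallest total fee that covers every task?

9

Choose Nico and Jules: together they cover wiring, flooring, HVAC, drywall — every task.
Total fee: 5 + 4 = 9.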